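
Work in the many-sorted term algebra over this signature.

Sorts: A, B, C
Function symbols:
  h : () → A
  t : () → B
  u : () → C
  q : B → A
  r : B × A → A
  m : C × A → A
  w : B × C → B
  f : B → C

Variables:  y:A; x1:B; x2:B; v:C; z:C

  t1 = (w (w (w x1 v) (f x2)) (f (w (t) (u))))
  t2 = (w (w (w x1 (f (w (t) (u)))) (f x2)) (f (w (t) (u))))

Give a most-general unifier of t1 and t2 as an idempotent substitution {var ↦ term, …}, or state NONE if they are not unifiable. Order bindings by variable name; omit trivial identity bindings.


{v ↦ (f (w (t) (u)))}


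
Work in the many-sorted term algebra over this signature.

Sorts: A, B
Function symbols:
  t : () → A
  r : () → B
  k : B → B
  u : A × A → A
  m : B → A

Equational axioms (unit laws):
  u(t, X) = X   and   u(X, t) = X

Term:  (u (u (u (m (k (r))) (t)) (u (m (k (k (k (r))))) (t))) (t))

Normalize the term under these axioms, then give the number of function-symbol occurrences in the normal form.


1. (u (u (u (m (k (r))) (t)) (u (m (k (k (k (r))))) (t))) (t))  →  (u (u (m (k (r))) (t)) (u (m (k (k (k (r))))) (t)))
2. (u (u (m (k (r))) (t)) (u (m (k (k (k (r))))) (t)))  →  (u (m (k (r))) (u (m (k (k (k (r))))) (t)))
3. (u (m (k (r))) (u (m (k (k (k (r))))) (t)))  →  (u (m (k (r))) (m (k (k (k (r))))))
normal form: (u (m (k (r))) (m (k (k (k (r))))))

size = 9


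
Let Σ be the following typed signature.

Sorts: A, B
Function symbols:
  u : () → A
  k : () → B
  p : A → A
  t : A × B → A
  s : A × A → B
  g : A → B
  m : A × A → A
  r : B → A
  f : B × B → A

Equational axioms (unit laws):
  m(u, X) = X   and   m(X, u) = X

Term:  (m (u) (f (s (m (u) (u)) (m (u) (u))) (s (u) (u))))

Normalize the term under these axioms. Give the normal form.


1. (m (u) (f (s (m (u) (u)) (m (u) (u))) (s (u) (u))))  →  (f (s (m (u) (u)) (m (u) (u))) (s (u) (u)))
2. (f (s (m (u) (u)) (m (u) (u))) (s (u) (u)))  →  (f (s (u) (m (u) (u))) (s (u) (u)))
3. (f (s (u) (m (u) (u))) (s (u) (u)))  →  (f (s (u) (u)) (s (u) (u)))

normal form = (f (s (u) (u)) (s (u) (u)))


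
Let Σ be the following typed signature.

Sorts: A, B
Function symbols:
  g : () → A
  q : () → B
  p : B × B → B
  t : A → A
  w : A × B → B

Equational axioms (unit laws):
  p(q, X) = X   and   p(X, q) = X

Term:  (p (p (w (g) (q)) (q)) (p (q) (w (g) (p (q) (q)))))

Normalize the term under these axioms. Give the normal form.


normal form = (p (w (g) (q)) (w (g) (q)))

1. (p (p (w (g) (q)) (q)) (p (q) (w (g) (p (q) (q)))))  →  (p (w (g) (q)) (p (q) (w (g) (p (q) (q)))))
2. (p (w (g) (q)) (p (q) (w (g) (p (q) (q)))))  →  (p (w (g) (q)) (w (g) (p (q) (q))))
3. (p (w (g) (q)) (w (g) (p (q) (q))))  →  (p (w (g) (q)) (w (g) (q)))


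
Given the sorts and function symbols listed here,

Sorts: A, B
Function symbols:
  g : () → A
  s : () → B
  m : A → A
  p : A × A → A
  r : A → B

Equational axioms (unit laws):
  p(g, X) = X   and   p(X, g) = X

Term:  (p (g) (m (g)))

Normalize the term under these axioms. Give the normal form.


1. (p (g) (m (g)))  →  (m (g))

normal form = (m (g))


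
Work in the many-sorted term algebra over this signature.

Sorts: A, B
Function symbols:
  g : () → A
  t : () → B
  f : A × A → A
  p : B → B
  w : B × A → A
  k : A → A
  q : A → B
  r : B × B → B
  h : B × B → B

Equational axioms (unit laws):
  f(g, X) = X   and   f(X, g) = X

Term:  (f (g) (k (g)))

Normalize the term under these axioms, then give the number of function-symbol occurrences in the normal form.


1. (f (g) (k (g)))  →  (k (g))
normal form: (k (g))

size = 2


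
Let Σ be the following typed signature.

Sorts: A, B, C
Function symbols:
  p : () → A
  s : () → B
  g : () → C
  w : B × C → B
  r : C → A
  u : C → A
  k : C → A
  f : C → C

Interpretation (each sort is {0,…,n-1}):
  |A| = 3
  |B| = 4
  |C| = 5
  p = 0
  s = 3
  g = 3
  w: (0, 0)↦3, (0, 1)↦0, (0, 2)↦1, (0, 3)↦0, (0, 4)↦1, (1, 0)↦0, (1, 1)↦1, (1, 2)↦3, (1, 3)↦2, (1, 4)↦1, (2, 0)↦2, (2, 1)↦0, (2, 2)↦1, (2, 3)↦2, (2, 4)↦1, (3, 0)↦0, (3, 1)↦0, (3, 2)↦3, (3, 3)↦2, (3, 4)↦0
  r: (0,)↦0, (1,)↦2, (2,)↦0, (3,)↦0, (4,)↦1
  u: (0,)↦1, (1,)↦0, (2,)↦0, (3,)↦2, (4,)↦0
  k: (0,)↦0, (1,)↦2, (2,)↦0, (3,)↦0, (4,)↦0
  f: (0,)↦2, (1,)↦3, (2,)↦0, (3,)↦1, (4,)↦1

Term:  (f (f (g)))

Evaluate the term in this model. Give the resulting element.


  g = 3
  (f (g)) = f(3,) = 1
  (f (f (g))) = f(1,) = 3

value = 3


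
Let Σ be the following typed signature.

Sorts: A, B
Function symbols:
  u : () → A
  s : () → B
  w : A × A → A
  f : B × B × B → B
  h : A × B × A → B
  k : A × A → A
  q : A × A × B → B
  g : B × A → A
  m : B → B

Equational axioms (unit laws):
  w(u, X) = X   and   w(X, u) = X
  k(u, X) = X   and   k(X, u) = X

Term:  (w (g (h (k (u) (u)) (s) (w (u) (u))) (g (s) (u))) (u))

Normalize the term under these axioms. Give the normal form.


normal form = (g (h (u) (s) (u)) (g (s) (u)))

1. (w (g (h (k (u) (u)) (s) (w (u) (u))) (g (s) (u))) (u))  →  (g (h (k (u) (u)) (s) (w (u) (u))) (g (s) (u)))
2. (g (h (k (u) (u)) (s) (w (u) (u))) (g (s) (u)))  →  (g (h (u) (s) (w (u) (u))) (g (s) (u)))
3. (g (h (u) (s) (w (u) (u))) (g (s) (u)))  →  (g (h (u) (s) (u)) (g (s) (u)))


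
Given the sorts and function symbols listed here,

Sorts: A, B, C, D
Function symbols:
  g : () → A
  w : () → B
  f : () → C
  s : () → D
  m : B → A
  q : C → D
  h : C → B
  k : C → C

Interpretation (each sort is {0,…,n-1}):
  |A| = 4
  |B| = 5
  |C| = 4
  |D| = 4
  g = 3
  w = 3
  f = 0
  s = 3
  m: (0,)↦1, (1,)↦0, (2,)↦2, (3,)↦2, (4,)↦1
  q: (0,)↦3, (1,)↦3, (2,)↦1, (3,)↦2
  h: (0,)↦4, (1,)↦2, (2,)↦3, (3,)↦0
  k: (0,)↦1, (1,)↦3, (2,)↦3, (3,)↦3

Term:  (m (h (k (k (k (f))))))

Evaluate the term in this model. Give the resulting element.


value = 1

  f = 0
  (k (f)) = k(0,) = 1
  (k (k (f))) = k(1,) = 3
  (k (k (k (f)))) = k(3,) = 3
  (h (k (k (k (f))))) = h(3,) = 0
  (m (h (k (k (k (f)))))) = m(0,) = 1


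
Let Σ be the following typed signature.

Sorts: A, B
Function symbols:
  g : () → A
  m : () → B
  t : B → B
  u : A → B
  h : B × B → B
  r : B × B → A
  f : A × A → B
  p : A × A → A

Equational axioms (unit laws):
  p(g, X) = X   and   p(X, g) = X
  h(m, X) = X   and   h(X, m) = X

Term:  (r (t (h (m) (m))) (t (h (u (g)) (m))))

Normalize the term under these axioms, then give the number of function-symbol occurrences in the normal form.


1. (r (t (h (m) (m))) (t (h (u (g)) (m))))  →  (r (t (m)) (t (h (u (g)) (m))))
2. (r (t (m)) (t (h (u (g)) (m))))  →  (r (t (m)) (t (u (g))))
normal form: (r (t (m)) (t (u (g))))

size = 6


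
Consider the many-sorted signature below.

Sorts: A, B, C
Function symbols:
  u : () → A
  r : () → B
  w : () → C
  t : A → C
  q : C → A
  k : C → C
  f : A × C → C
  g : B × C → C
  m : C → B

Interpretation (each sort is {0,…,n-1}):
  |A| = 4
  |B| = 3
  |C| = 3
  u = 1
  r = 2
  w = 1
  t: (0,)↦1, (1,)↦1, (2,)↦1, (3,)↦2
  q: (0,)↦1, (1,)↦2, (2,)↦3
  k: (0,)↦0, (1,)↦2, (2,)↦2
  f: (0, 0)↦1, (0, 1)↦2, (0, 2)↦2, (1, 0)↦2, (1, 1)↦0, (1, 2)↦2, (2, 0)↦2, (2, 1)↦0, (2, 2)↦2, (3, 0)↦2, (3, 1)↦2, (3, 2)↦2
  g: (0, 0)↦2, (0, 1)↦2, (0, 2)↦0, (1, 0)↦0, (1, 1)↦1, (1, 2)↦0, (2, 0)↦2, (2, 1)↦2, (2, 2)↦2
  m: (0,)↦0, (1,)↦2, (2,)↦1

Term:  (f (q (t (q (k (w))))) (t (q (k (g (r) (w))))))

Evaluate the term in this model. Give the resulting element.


value = 2

  w = 1
  (k (w)) = k(1,) = 2
  (q (k (w))) = q(2,) = 3
  (t (q (k (w)))) = t(3,) = 2
  (q (t (q (k (w))))) = q(2,) = 3
  r = 2
  w = 1
  (g (r) (w)) = g(2, 1) = 2
  (k (g (r) (w))) = k(2,) = 2
  (q (k (g (r) (w)))) = q(2,) = 3
  (t (q (k (g (r) (w))))) = t(3,) = 2
  (f (q (t (q (k (w))))) (t (q (k (g (r) (w)))))) = f(3, 2) = 2


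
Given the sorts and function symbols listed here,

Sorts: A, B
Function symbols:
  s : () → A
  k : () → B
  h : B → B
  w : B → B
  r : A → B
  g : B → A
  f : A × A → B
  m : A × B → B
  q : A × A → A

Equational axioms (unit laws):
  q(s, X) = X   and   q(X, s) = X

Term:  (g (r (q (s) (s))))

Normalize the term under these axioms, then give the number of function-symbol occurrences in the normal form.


size = 3

1. (g (r (q (s) (s))))  →  (g (r (s)))
normal form: (g (r (s)))


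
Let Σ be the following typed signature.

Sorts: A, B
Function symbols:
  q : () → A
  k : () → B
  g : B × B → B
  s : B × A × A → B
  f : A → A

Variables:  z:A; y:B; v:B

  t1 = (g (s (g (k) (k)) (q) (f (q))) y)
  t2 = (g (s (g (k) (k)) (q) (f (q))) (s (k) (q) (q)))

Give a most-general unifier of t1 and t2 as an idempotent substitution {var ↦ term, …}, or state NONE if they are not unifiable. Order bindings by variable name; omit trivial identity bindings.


{y ↦ (s (k) (q) (q))}


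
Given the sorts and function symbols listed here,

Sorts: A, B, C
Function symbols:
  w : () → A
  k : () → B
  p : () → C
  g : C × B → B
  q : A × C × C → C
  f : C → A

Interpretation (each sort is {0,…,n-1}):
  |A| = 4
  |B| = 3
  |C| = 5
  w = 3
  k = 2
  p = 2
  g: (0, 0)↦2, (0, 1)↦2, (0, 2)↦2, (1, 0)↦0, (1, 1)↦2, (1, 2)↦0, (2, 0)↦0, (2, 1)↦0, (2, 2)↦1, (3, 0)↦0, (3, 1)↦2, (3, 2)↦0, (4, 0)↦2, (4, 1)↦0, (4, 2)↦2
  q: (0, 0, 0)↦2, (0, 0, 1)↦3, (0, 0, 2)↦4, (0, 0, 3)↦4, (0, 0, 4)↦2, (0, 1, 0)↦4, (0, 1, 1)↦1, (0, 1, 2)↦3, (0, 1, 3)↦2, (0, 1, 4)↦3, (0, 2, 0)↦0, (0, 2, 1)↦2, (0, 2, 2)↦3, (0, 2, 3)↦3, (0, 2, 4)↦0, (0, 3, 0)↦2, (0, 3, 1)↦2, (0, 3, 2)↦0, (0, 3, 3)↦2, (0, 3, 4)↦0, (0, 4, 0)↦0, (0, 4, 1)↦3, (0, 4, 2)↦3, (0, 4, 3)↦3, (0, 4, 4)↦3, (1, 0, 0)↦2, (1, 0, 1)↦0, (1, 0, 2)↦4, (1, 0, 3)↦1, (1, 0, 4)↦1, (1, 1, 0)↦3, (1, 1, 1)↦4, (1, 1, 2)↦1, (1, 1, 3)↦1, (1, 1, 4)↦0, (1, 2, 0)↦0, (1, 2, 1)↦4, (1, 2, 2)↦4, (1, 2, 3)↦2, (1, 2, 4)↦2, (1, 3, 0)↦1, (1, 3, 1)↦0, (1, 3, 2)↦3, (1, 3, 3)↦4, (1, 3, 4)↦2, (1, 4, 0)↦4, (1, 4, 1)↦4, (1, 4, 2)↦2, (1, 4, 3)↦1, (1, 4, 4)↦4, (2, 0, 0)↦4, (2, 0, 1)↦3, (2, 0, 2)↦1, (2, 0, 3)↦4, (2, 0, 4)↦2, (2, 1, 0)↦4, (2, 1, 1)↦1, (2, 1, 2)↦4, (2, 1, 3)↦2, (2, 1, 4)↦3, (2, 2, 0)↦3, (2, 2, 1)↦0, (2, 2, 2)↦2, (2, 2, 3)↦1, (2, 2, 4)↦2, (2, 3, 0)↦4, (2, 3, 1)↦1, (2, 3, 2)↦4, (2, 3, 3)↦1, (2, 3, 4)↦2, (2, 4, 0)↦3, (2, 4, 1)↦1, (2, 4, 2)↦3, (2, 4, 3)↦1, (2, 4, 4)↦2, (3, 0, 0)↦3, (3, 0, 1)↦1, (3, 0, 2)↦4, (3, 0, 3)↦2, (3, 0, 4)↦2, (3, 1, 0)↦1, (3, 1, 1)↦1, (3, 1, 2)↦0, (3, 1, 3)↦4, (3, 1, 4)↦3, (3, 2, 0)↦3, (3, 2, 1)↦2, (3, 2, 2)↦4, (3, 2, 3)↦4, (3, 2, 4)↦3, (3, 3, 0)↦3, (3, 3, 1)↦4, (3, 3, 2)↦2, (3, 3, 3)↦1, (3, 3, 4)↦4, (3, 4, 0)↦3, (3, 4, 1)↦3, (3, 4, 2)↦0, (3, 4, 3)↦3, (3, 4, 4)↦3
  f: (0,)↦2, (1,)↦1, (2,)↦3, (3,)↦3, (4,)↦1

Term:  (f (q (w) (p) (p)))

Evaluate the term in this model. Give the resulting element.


  w = 3
  p = 2
  p = 2
  (q (w) (p) (p)) = q(3, 2, 2) = 4
  (f (q (w) (p) (p))) = f(4,) = 1

value = 1


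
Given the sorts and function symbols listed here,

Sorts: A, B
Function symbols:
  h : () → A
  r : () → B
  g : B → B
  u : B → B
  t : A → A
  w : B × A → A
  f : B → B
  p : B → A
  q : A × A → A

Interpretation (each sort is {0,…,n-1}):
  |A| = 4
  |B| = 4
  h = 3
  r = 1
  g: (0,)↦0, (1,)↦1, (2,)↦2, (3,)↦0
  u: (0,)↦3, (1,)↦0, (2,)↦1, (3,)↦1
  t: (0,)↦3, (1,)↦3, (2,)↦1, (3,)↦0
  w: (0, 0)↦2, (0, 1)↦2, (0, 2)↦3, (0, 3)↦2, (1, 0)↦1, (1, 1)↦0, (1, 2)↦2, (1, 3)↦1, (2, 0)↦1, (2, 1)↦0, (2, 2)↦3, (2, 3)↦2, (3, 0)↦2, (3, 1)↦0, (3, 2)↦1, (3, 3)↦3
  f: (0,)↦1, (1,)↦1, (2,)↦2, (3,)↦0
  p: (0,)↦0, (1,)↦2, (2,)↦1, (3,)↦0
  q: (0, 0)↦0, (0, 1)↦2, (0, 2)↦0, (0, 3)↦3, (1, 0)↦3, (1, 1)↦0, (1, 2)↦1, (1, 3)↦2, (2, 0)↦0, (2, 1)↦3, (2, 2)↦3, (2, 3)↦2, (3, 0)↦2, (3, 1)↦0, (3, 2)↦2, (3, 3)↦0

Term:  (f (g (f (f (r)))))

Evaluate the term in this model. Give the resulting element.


  r = 1
  (f (r)) = f(1,) = 1
  (f (f (r))) = f(1,) = 1
  (g (f (f (r)))) = g(1,) = 1
  (f (g (f (f (r))))) = f(1,) = 1

value = 1


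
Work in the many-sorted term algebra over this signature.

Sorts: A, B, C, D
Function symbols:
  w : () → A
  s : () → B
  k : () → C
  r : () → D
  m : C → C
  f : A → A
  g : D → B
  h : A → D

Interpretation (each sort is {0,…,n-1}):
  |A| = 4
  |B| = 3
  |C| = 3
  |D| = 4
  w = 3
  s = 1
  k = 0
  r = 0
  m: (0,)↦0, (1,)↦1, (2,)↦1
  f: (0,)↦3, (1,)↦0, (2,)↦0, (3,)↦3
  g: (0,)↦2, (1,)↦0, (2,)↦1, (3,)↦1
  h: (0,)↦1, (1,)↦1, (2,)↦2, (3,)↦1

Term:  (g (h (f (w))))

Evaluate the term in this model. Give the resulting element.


value = 0

  w = 3
  (f (w)) = f(3,) = 3
  (h (f (w))) = h(3,) = 1
  (g (h (f (w)))) = g(1,) = 0


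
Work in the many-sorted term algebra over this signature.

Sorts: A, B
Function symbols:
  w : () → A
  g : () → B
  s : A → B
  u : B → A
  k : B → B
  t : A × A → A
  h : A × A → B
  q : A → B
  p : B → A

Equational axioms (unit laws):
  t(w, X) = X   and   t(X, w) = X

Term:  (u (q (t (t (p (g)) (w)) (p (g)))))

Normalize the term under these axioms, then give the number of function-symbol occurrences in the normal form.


1. (u (q (t (t (p (g)) (w)) (p (g)))))  →  (u (q (t (p (g)) (p (g)))))
normal form: (u (q (t (p (g)) (p (g)))))

size = 7


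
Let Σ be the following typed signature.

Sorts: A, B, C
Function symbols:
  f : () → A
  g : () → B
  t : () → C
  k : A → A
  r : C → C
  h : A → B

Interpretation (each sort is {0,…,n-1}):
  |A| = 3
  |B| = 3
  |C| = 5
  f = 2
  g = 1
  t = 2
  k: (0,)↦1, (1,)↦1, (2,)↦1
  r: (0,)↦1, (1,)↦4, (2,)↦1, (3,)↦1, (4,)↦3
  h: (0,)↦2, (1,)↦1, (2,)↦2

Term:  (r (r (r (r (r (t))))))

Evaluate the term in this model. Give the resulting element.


  t = 2
  (r (t)) = r(2,) = 1
  (r (r (t))) = r(1,) = 4
  (r (r (r (t)))) = r(4,) = 3
  (r (r (r (r (t))))) = r(3,) = 1
  (r (r (r (r (r (t)))))) = r(1,) = 4

value = 4


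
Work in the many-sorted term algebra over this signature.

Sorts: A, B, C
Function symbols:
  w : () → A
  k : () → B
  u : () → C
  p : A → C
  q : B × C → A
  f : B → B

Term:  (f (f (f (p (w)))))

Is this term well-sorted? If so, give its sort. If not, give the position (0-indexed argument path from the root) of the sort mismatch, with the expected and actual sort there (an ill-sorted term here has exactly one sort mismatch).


ill-sorted at position [0, 0, 0]: expected B, got C

        (w) : A
      (p (w)) : C
    (f (p (w))) : ✗ arg 0 at [0, 0, 0] has sort C, expected B


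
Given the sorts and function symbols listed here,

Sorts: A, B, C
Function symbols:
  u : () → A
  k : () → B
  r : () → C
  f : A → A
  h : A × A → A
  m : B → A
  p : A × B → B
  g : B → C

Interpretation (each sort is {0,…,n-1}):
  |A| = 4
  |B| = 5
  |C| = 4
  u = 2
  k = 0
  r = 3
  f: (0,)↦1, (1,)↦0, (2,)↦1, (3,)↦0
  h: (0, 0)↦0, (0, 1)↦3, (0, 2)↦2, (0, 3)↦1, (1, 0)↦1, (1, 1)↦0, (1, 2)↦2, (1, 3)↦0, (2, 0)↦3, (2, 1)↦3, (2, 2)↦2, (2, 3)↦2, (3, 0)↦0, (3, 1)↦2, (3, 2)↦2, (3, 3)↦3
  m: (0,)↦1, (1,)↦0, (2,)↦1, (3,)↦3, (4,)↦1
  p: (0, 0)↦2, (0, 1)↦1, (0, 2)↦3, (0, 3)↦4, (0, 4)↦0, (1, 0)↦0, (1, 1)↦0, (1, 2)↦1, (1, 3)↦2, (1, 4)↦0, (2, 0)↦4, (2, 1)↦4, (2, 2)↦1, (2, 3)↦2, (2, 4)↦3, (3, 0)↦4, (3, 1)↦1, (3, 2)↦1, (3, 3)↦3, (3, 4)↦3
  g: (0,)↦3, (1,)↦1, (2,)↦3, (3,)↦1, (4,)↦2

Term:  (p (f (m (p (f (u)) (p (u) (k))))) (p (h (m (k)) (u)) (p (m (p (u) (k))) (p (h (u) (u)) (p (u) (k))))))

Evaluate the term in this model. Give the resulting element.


  u = 2
  (f (u)) = f(2,) = 1
  u = 2
  k = 0
  (p (u) (k)) = p(2, 0) = 4
  (p (f (u)) (p (u) (k))) = p(1, 4) = 0
  (m (p (f (u)) (p (u) (k)))) = m(0,) = 1
  (f (m (p (f (u)) (p (u) (k))))) = f(1,) = 0
  k = 0
  (m (k)) = m(0,) = 1
  u = 2
  (h (m (k)) (u)) = h(1, 2) = 2
  u = 2
  k = 0
  (p (u) (k)) = p(2, 0) = 4
  (m (p (u) (k))) = m(4,) = 1
  u = 2
  u = 2
  (h (u) (u)) = h(2, 2) = 2
  u = 2
  k = 0
  (p (u) (k)) = p(2, 0) = 4
  (p (h (u) (u)) (p (u) (k))) = p(2, 4) = 3
  (p (m (p (u) (k))) (p (h (u) (u)) (p (u) (k)))) = p(1, 3) = 2
  (p (h (m (k)) (u)) (p (m (p (u) (k))) (p (h (u) (u)) (p (u) (k))))) = p(2, 2) = 1
  (p (f (m (p (f (u)) (p (u) (k))))) (p (h (m (k)) (u)) (p (m (p (u) (k))) (p (h (u) (u)) (p (u) (k)))))) = p(0, 1) = 1

value = 1


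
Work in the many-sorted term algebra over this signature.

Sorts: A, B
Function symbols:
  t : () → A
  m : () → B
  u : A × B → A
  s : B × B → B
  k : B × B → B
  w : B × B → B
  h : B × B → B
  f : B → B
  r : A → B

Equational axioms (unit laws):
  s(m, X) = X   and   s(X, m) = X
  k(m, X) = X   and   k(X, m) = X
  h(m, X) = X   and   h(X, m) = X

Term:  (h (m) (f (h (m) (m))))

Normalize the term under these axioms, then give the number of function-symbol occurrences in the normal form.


1. (h (m) (f (h (m) (m))))  →  (f (h (m) (m)))
2. (f (h (m) (m)))  →  (f (m))
normal form: (f (m))

size = 2


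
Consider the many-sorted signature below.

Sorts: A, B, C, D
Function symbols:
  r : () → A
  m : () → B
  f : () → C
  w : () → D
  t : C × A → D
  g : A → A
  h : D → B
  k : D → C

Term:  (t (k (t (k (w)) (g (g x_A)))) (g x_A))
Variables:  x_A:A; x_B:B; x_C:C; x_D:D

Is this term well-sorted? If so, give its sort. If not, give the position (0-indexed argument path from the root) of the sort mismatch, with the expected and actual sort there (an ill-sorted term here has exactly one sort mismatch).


        (w) : D
      (k (w)) : C
          x_A : A
        (g x_A) : A
      (g (g x_A)) : A
    (t (k (w)) (g (g x_A))) : D
  (k (t (k (w)) (g (g x_A)))) : C
    x_A : A
  (g x_A) : A
(t (k (t (k (w)) (g (g x_A)))) (g x_A)) : D

well-sorted; sort = D


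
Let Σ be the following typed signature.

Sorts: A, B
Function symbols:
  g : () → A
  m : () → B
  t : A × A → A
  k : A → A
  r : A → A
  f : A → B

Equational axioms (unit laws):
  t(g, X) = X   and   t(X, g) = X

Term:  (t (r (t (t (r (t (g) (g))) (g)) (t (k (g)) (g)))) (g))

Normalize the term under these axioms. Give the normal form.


1. (t (r (t (t (r (t (g) (g))) (g)) (t (k (g)) (g)))) (g))  →  (r (t (t (r (t (g) (g))) (g)) (t (k (g)) (g))))
2. (r (t (t (r (t (g) (g))) (g)) (t (k (g)) (g))))  →  (r (t (r (t (g) (g))) (t (k (g)) (g))))
3. (r (t (r (t (g) (g))) (t (k (g)) (g))))  →  (r (t (r (g)) (t (k (g)) (g))))
4. (r (t (r (g)) (t (k (g)) (g))))  →  (r (t (r (g)) (k (g))))

normal form = (r (t (r (g)) (k (g))))


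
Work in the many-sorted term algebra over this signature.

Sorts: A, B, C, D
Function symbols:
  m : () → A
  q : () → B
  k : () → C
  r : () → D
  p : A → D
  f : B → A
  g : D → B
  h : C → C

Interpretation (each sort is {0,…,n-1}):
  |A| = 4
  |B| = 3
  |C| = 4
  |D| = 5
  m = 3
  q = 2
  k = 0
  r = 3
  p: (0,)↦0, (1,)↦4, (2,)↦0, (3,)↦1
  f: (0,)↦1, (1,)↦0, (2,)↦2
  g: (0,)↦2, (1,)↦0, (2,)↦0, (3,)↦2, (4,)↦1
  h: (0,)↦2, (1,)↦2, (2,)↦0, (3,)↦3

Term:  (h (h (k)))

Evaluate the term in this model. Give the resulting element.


  k = 0
  (h (k)) = h(0,) = 2
  (h (h (k))) = h(2,) = 0

value = 0


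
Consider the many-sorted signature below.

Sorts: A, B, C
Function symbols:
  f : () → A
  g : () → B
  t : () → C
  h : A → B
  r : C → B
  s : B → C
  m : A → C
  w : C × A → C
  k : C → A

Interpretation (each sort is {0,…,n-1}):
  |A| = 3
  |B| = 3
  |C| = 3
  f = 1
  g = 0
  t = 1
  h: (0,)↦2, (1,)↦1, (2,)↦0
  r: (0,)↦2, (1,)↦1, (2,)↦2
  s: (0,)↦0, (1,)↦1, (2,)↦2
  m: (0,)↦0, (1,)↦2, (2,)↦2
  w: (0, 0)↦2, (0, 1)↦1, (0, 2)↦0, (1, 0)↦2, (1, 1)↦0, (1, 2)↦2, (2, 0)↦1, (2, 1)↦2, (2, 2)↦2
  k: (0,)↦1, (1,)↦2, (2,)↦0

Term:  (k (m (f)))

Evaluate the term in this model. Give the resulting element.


value = 0

  f = 1
  (m (f)) = m(1,) = 2
  (k (m (f))) = k(2,) = 0


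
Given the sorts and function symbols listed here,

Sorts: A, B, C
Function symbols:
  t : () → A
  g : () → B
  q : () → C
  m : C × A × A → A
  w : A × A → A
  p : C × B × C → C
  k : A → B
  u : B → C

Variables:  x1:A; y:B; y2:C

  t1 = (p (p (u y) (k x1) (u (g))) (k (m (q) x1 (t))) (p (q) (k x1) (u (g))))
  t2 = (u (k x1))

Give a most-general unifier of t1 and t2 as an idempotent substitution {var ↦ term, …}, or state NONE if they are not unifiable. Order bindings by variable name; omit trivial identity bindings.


head clash or occurs-check failure — not unifiable

NONE (not unifiable)


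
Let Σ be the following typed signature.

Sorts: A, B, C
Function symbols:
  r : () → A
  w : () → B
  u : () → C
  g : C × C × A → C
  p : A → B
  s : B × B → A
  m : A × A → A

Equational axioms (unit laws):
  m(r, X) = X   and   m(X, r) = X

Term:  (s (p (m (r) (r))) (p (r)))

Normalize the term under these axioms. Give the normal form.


1. (s (p (m (r) (r))) (p (r)))  →  (s (p (r)) (p (r)))

normal form = (s (p (r)) (p (r)))


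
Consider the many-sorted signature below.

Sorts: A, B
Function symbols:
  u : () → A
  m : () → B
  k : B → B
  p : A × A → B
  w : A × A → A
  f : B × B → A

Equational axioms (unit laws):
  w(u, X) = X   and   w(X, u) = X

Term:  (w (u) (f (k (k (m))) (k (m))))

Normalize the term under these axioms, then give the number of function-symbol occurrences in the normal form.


1. (w (u) (f (k (k (m))) (k (m))))  →  (f (k (k (m))) (k (m)))
normal form: (f (k (k (m))) (k (m)))

size = 6


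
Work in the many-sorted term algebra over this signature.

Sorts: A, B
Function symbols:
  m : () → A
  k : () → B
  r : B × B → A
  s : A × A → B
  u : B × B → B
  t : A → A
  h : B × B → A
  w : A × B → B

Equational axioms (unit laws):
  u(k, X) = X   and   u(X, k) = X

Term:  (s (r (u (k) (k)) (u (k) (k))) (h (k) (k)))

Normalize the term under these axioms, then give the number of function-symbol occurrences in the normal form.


1. (s (r (u (k) (k)) (u (k) (k))) (h (k) (k)))  →  (s (r (k) (u (k) (k))) (h (k) (k)))
2. (s (r (k) (u (k) (k))) (h (k) (k)))  →  (s (r (k) (k)) (h (k) (k)))
normal form: (s (r (k) (k)) (h (k) (k)))

size = 7


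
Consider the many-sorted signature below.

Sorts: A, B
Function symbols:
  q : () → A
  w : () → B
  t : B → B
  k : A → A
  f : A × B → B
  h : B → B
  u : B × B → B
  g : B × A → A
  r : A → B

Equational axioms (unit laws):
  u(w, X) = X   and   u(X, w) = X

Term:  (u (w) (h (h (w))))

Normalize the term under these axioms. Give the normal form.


normal form = (h (h (w)))

1. (u (w) (h (h (w))))  →  (h (h (w)))


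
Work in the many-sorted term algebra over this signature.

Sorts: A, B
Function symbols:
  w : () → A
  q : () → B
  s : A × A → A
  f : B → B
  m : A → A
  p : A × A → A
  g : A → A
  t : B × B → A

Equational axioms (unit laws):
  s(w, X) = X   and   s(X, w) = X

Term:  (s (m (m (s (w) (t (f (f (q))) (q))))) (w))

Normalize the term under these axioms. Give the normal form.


1. (s (m (m (s (w) (t (f (f (q))) (q))))) (w))  →  (m (m (s (w) (t (f (f (q))) (q)))))
2. (m (m (s (w) (t (f (f (q))) (q)))))  →  (m (m (t (f (f (q))) (q))))

normal form = (m (m (t (f (f (q))) (q))))


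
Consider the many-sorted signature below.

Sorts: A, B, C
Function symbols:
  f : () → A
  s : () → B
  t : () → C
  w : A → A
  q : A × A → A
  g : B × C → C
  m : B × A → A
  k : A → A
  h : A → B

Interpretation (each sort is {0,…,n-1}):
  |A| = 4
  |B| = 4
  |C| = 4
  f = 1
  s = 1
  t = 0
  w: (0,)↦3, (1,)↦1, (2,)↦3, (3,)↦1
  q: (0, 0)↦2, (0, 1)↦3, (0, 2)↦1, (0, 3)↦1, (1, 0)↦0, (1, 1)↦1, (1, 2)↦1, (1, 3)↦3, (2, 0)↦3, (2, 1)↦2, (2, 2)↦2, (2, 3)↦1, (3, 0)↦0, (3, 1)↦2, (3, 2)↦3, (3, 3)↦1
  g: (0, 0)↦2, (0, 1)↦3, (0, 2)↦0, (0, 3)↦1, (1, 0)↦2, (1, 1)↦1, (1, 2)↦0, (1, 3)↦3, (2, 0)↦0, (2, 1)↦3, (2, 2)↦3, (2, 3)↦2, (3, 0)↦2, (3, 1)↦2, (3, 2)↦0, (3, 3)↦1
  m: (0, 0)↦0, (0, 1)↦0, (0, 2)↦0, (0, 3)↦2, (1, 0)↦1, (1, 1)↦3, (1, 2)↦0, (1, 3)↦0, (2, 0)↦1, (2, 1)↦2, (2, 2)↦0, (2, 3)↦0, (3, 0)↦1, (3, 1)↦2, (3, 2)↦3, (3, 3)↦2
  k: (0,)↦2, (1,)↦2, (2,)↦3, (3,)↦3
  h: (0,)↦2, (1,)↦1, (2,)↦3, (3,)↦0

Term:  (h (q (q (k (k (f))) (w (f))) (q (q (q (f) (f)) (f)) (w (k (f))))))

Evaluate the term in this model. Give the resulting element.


value = 1

  f = 1
  (k (f)) = k(1,) = 2
  (k (k (f))) = k(2,) = 3
  f = 1
  (w (f)) = w(1,) = 1
  (q (k (k (f))) (w (f))) = q(3, 1) = 2
  f = 1
  f = 1
  (q (f) (f)) = q(1, 1) = 1
  f = 1
  (q (q (f) (f)) (f)) = q(1, 1) = 1
  f = 1
  (k (f)) = k(1,) = 2
  (w (k (f))) = w(2,) = 3
  (q (q (q (f) (f)) (f)) (w (k (f)))) = q(1, 3) = 3
  (q (q (k (k (f))) (w (f))) (q (q (q (f) (f)) (f)) (w (k (f))))) = q(2, 3) = 1
  (h (q (q (k (k (f))) (w (f))) (q (q (q (f) (f)) (f)) (w (k (f)))))) = h(1,) = 1


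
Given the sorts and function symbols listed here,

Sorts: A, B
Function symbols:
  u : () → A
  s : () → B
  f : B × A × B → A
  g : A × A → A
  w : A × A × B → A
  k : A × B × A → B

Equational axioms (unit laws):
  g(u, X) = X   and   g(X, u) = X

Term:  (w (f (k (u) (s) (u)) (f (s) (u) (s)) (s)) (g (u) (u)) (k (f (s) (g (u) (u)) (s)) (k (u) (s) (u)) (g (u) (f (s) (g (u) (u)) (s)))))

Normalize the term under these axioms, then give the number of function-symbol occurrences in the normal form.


1. (w (f (k (u) (s) (u)) (f (s) (u) (s)) (s)) (g (u) (u)) (k (f (s) (g (u) (u)) (s)) (k (u) (s) (u)) (g (u) (f (s) (g (u) (u)) (s)))))  →  (w (f (k (u) (s) (u)) (f (s) (u) (s)) (s)) (u) (k (f (s) (g (u) (u)) (s)) (k (u) (s) (u)) (g (u) (f (s) (g (u) (u)) (s)))))
2. (w (f (k (u) (s) (u)) (f (s) (u) (s)) (s)) (u) (k (f (s) (g (u) (u)) (s)) (k (u) (s) (u)) (g (u) (f (s) (g (u) (u)) (s)))))  →  (w (f (k (u) (s) (u)) (f (s) (u) (s)) (s)) (u) (k (f (s) (u) (s)) (k (u) (s) (u)) (g (u) (f (s) (g (u) (u)) (s)))))
3. (w (f (k (u) (s) (u)) (f (s) (u) (s)) (s)) (u) (k (f (s) (u) (s)) (k (u) (s) (u)) (g (u) (f (s) (g (u) (u)) (s)))))  →  (w (f (k (u) (s) (u)) (f (s) (u) (s)) (s)) (u) (k (f (s) (u) (s)) (k (u) (s) (u)) (f (s) (g (u) (u)) (s))))
4. (w (f (k (u) (s) (u)) (f (s) (u) (s)) (s)) (u) (k (f (s) (u) (s)) (k (u) (s) (u)) (f (s) (g (u) (u)) (s))))  →  (w (f (k (u) (s) (u)) (f (s) (u) (s)) (s)) (u) (k (f (s) (u) (s)) (k (u) (s) (u)) (f (s) (u) (s))))
normal form: (w (f (k (u) (s) (u)) (f (s) (u) (s)) (s)) (u) (k (f (s) (u) (s)) (k (u) (s) (u)) (f (s) (u) (s))))

size = 25


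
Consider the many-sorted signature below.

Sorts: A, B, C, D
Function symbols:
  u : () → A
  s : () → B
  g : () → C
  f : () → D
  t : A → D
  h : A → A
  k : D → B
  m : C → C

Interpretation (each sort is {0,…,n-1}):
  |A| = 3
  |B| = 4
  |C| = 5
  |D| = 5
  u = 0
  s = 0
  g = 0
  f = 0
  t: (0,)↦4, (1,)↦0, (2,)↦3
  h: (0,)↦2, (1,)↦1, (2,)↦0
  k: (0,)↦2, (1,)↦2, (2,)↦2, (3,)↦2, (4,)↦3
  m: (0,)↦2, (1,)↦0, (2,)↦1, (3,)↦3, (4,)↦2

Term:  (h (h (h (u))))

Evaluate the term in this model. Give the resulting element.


  u = 0
  (h (u)) = h(0,) = 2
  (h (h (u))) = h(2,) = 0
  (h (h (h (u)))) = h(0,) = 2

value = 2


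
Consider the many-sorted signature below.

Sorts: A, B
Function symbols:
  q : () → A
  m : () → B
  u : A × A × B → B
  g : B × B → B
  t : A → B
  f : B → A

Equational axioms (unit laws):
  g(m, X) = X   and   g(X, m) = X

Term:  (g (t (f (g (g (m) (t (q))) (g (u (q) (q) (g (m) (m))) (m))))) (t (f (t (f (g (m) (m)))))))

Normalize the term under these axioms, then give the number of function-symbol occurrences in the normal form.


1. (g (t (f (g (g (m) (t (q))) (g (u (q) (q) (g (m) (m))) (m))))) (t (f (t (f (g (m) (m)))))))  →  (g (t (f (g (t (q)) (g (u (q) (q) (g (m) (m))) (m))))) (t (f (t (f (g (m) (m)))))))
2. (g (t (f (g (t (q)) (g (u (q) (q) (g (m) (m))) (m))))) (t (f (t (f (g (m) (m)))))))  →  (g (t (f (g (t (q)) (u (q) (q) (g (m) (m)))))) (t (f (t (f (g (m) (m)))))))
3. (g (t (f (g (t (q)) (u (q) (q) (g (m) (m)))))) (t (f (t (f (g (m) (m)))))))  →  (g (t (f (g (t (q)) (u (q) (q) (m))))) (t (f (t (f (g (m) (m)))))))
4. (g (t (f (g (t (q)) (u (q) (q) (m))))) (t (f (t (f (g (m) (m)))))))  →  (g (t (f (g (t (q)) (u (q) (q) (m))))) (t (f (t (f (m))))))
normal form: (g (t (f (g (t (q)) (u (q) (q) (m))))) (t (f (t (f (m))))))

size = 15


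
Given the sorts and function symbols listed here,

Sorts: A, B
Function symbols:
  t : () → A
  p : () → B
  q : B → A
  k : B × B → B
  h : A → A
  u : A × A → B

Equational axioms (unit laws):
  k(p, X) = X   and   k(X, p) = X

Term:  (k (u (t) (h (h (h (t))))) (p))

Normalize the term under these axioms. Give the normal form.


normal form = (u (t) (h (h (h (t)))))

1. (k (u (t) (h (h (h (t))))) (p))  →  (u (t) (h (h (h (t)))))


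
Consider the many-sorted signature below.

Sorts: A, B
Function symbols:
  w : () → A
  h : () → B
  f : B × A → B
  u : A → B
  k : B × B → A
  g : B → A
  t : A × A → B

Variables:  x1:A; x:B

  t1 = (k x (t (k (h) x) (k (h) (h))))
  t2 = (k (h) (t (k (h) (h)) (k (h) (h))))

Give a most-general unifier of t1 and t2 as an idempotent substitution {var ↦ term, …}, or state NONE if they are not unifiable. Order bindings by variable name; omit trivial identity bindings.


{x ↦ (h)}


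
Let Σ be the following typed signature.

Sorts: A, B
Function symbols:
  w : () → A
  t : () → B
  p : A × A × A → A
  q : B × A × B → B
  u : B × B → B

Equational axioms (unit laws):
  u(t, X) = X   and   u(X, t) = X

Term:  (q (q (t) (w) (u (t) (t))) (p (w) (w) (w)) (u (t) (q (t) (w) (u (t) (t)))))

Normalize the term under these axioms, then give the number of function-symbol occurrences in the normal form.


1. (q (q (t) (w) (u (t) (t))) (p (w) (w) (w)) (u (t) (q (t) (w) (u (t) (t)))))  →  (q (q (t) (w) (t)) (p (w) (w) (w)) (u (t) (q (t) (w) (u (t) (t)))))
2. (q (q (t) (w) (t)) (p (w) (w) (w)) (u (t) (q (t) (w) (u (t) (t)))))  →  (q (q (t) (w) (t)) (p (w) (w) (w)) (q (t) (w) (u (t) (t))))
3. (q (q (t) (w) (t)) (p (w) (w) (w)) (q (t) (w) (u (t) (t))))  →  (q (q (t) (w) (t)) (p (w) (w) (w)) (q (t) (w) (t)))
normal form: (q (q (t) (w) (t)) (p (w) (w) (w)) (q (t) (w) (t)))

size = 13


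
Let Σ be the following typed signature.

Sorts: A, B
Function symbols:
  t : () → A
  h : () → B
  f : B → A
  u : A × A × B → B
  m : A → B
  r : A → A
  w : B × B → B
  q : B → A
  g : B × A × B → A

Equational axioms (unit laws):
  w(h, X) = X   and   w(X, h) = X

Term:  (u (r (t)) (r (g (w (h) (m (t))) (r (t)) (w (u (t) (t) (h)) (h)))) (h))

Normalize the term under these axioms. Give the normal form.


1. (u (r (t)) (r (g (w (h) (m (t))) (r (t)) (w (u (t) (t) (h)) (h)))) (h))  →  (u (r (t)) (r (g (m (t)) (r (t)) (w (u (t) (t) (h)) (h)))) (h))
2. (u (r (t)) (r (g (m (t)) (r (t)) (w (u (t) (t) (h)) (h)))) (h))  →  (u (r (t)) (r (g (m (t)) (r (t)) (u (t) (t) (h)))) (h))

normal form = (u (r (t)) (r (g (m (t)) (r (t)) (u (t) (t) (h)))) (h))


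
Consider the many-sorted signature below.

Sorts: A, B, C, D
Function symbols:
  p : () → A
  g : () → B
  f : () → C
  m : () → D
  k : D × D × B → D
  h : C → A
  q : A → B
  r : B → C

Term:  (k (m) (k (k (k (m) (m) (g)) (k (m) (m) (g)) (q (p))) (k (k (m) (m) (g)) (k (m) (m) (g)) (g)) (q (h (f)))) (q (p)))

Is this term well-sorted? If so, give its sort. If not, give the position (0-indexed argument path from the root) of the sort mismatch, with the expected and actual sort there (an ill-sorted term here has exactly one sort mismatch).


  (m) : D
        (m) : D
        (m) : D
        (g) : B
      (k (m) (m) (g)) : D
        (m) : D
        (m) : D
        (g) : B
      (k (m) (m) (g)) : D
        (p) : A
      (q (p)) : B
    (k (k (m) (m) (g)) (k (m) (m) (g)) (q (p))) : D
        (m) : D
        (m) : D
        (g) : B
      (k (m) (m) (g)) : D
        (m) : D
        (m) : D
        (g) : B
      (k (m) (m) (g)) : D
      (g) : B
    (k (k (m) (m) (g)) (k (m) (m) (g)) (g)) : D
        (f) : C
      (h (f)) : A
    (q (h (f))) : B
  (k (k (k (m) (m) (g)) (k (m) (m) (g)) (q (p))) (k (k (m) (m) (g)) (k (m) (m) (g)) (g)) (q (h (f)))) : D
    (p) : A
  (q (p)) : B
(k (m) (k (k (k (m) (m) (g)) (k (m) (m) (g)) (q (p))) (k (k (m) (m) (g)) (k (m) (m) (g)) (g)) (q (h (f)))) (q (p))) : D

well-sorted; sort = D


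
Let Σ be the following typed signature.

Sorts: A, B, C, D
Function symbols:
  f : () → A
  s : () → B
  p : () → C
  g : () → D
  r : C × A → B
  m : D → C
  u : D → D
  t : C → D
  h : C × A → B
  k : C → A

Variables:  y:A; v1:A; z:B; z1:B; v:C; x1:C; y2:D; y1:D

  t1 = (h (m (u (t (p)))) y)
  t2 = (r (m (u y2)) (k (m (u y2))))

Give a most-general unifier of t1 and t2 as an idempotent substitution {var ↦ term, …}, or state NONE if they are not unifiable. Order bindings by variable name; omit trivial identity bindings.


head clash or occurs-check failure — not unifiable

NONE (not unifiable)


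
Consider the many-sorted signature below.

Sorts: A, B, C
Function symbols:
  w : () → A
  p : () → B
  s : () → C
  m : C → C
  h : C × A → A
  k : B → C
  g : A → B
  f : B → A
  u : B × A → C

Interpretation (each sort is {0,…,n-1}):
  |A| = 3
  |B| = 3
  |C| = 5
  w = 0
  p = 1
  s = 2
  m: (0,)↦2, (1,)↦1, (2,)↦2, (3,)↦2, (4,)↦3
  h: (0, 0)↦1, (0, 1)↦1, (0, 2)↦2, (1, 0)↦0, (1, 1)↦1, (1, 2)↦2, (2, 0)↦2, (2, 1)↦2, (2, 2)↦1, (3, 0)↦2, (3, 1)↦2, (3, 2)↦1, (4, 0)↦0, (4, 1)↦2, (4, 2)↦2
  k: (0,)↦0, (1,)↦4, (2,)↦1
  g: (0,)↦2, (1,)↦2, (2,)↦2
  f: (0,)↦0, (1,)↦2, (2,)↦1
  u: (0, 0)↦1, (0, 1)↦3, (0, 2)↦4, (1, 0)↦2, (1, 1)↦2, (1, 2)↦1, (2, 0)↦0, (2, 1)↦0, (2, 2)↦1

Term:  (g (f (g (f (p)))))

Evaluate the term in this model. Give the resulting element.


  p = 1
  (f (p)) = f(1,) = 2
  (g (f (p))) = g(2,) = 2
  (f (g (f (p)))) = f(2,) = 1
  (g (f (g (f (p))))) = g(1,) = 2

value = 2


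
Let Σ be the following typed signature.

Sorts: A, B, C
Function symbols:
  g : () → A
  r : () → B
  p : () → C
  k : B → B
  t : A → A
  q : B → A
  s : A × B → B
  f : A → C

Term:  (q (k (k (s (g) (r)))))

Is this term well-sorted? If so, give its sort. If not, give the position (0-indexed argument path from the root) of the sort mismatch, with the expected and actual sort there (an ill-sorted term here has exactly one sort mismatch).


well-sorted; sort = A

        (g) : A
        (r) : B
      (s (g) (r)) : B
    (k (s (g) (r))) : B
  (k (k (s (g) (r)))) : B
(q (k (k (s (g) (r))))) : A


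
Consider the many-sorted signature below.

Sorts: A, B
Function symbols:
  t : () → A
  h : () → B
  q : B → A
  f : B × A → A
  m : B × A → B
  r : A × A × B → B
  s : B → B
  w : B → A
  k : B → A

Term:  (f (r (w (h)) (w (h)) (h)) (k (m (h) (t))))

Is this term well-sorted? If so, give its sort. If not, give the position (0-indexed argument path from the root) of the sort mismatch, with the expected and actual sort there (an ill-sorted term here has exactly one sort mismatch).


      (h) : B
    (w (h)) : A
      (h) : B
    (w (h)) : A
    (h) : B
  (r (w (h)) (w (h)) (h)) : B
      (h) : B
      (t) : A
    (m (h) (t)) : B
  (k (m (h) (t))) : A
(f (r (w (h)) (w (h)) (h)) (k (m (h) (t)))) : A

well-sorted; sort = A


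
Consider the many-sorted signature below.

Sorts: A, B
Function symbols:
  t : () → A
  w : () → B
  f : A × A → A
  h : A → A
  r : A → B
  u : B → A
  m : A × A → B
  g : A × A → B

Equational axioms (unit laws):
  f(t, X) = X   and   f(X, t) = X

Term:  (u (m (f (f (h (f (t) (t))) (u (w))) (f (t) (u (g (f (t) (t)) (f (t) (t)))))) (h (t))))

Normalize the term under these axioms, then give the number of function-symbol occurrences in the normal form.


1. (u (m (f (f (h (f (t) (t))) (u (w))) (f (t) (u (g (f (t) (t)) (f (t) (t)))))) (h (t))))  →  (u (m (f (f (h (t)) (u (w))) (f (t) (u (g (f (t) (t)) (f (t) (t)))))) (h (t))))
2. (u (m (f (f (h (t)) (u (w))) (f (t) (u (g (f (t) (t)) (f (t) (t)))))) (h (t))))  →  (u (m (f (f (h (t)) (u (w))) (u (g (f (t) (t)) (f (t) (t))))) (h (t))))
3. (u (m (f (f (h (t)) (u (w))) (u (g (f (t) (t)) (f (t) (t))))) (h (t))))  →  (u (m (f (f (h (t)) (u (w))) (u (g (t) (f (t) (t))))) (h (t))))
4. (u (m (f (f (h (t)) (u (w))) (u (g (t) (f (t) (t))))) (h (t))))  →  (u (m (f (f (h (t)) (u (w))) (u (g (t) (t)))) (h (t))))
normal form: (u (m (f (f (h (t)) (u (w))) (u (g (t) (t)))) (h (t))))

size = 14


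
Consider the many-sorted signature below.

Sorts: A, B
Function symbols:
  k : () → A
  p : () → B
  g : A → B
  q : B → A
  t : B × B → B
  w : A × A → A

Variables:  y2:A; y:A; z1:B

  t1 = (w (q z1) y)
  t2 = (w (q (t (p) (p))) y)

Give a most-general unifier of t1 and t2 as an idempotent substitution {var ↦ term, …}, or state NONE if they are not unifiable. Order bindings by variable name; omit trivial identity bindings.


{z1 ↦ (t (p) (p))}


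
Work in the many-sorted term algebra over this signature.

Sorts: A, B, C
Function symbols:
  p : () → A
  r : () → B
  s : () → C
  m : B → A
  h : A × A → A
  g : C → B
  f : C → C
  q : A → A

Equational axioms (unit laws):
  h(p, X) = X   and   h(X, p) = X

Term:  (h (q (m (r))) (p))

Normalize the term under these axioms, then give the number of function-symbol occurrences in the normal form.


1. (h (q (m (r))) (p))  →  (q (m (r)))
normal form: (q (m (r)))

size = 3


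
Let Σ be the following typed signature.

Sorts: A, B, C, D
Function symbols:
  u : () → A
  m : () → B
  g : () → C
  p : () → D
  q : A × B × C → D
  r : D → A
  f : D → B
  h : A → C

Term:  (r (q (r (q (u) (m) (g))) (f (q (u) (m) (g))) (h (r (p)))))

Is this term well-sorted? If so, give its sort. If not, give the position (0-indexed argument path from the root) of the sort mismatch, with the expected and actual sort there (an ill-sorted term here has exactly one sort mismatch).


        (u) : A
        (m) : B
        (g) : C
      (q (u) (m) (g)) : D
    (r (q (u) (m) (g))) : A
        (u) : A
        (m) : B
        (g) : C
      (q (u) (m) (g)) : D
    (f (q (u) (m) (g))) : B
        (p) : D
      (r (p)) : A
    (h (r (p))) : C
  (q (r (q (u) (m) (g))) (f (q (u) (m) (g))) (h (r (p)))) : D
(r (q (r (q (u) (m) (g))) (f (q (u) (m) (g))) (h (r (p))))) : A

well-sorted; sort = A


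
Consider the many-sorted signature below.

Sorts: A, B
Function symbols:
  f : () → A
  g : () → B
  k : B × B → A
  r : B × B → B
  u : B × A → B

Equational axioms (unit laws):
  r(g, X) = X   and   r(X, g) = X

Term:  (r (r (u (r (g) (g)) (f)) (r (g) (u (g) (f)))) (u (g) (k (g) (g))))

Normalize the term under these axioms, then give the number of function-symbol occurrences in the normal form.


size = 13

1. (r (r (u (r (g) (g)) (f)) (r (g) (u (g) (f)))) (u (g) (k (g) (g))))  →  (r (r (u (g) (f)) (r (g) (u (g) (f)))) (u (g) (k (g) (g))))
2. (r (r (u (g) (f)) (r (g) (u (g) (f)))) (u (g) (k (g) (g))))  →  (r (r (u (g) (f)) (u (g) (f))) (u (g) (k (g) (g))))
normal form: (r (r (u (g) (f)) (u (g) (f))) (u (g) (k (g) (g))))


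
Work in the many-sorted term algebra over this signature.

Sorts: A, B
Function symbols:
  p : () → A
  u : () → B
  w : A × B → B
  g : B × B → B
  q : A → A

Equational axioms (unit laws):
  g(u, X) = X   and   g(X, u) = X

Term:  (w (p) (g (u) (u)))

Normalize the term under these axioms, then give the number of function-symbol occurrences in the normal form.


size = 3

1. (w (p) (g (u) (u)))  →  (w (p) (u))
normal form: (w (p) (u))


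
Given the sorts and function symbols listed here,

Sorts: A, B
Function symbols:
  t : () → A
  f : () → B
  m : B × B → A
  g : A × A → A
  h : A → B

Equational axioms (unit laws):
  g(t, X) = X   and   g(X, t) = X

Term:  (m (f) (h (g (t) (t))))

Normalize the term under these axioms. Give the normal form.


normal form = (m (f) (h (t)))

1. (m (f) (h (g (t) (t))))  →  (m (f) (h (t)))
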